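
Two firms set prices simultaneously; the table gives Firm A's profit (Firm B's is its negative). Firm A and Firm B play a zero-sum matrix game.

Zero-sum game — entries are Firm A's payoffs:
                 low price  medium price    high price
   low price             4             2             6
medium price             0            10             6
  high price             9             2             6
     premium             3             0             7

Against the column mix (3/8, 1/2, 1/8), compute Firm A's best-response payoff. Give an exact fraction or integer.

low price: (4)·(3/8) + (2)·(1/2) + (6)·(1/8) = 13/4.
medium price: (0)·(3/8) + (10)·(1/2) + (6)·(1/8) = 23/4.
high price: (9)·(3/8) + (2)·(1/2) + (6)·(1/8) = 41/8.
premium: (3)·(3/8) + (0)·(1/2) + (7)·(1/8) = 2.
The best pure response is medium price with expected payoff 23/4.

23/4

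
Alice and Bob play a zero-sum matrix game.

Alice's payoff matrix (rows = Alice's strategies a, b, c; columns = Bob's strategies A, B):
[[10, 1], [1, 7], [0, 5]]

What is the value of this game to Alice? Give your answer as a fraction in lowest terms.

Row c is strictly dominated by row b, so Alice never plays it.
The remaining 2×2 game on (a, b) × (A, B) has no saddle point. Let Alice play a with probability p; indifference gives 10p + (1−p) = p + 7(1−p), so p = 2/5.
Similarly Bob's optimal q on A is 2/5, and the value is 10·(2/5) + (1)·(3/5) = 23/5.

23/5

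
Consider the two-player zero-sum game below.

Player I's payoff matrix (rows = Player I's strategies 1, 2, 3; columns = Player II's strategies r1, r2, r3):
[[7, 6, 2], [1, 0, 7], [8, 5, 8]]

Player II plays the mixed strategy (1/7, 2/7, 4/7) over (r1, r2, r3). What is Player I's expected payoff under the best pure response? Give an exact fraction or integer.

50/7

1: (7)·(1/7) + (6)·(2/7) + (2)·(4/7) = 27/7.
2: (1)·(1/7) + (0)·(2/7) + (7)·(4/7) = 29/7.
3: (8)·(1/7) + (5)·(2/7) + (8)·(4/7) = 50/7.
The best pure response is 3 with expected payoff 50/7.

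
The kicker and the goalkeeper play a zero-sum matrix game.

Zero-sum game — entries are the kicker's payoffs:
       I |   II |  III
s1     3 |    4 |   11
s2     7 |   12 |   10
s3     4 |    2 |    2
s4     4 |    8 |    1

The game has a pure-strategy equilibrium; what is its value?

Row minima: 3, 7, 2, 1 → the kicker's maximin is 7.
Column maxima: 7, 12, 11 → the goalkeeper's minimax is 7.
They coincide at (s2, I), so the value is 7.

7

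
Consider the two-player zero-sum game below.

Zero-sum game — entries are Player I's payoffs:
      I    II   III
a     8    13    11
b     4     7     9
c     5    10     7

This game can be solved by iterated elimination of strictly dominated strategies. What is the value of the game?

8

Row c is strictly dominated by row a (8>5, 13>10, 11>7); eliminate c.
Column III is strictly dominated by I for Player II (8<11, 4<9); eliminate III.
Column II is strictly dominated by I for Player II (8<13, 4<7); eliminate II.
Row b is strictly dominated by row a (8>4); eliminate b.
Only (a, I) remains, with payoff 8.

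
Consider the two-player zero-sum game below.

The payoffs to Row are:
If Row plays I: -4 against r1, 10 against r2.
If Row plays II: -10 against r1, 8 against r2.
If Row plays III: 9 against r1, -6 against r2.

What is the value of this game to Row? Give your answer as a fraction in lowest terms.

Row II is strictly dominated by row I, so Row never plays it.
The remaining 2×2 game on (I, III) × (r1, r2) has no saddle point. Let Row play I with probability p; indifference gives −4p + 9(1−p) = 10p − 6(1−p), so p = 15/29.
Similarly Column's optimal q on r1 is 16/29, and the value is -4·(16/29) + (10)·(13/29) = 66/29.

66/29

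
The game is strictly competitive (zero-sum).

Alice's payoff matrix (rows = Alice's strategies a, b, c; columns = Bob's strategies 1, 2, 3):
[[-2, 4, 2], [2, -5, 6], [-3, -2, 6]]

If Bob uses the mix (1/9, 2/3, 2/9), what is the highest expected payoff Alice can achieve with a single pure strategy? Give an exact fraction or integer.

26/9

a: (-2)·(1/9) + (4)·(2/3) + (2)·(2/9) = 26/9.
b: (2)·(1/9) + (-5)·(2/3) + (6)·(2/9) = -16/9.
c: (-3)·(1/9) + (-2)·(2/3) + (6)·(2/9) = -1/3.
The best pure response is a with expected payoff 26/9.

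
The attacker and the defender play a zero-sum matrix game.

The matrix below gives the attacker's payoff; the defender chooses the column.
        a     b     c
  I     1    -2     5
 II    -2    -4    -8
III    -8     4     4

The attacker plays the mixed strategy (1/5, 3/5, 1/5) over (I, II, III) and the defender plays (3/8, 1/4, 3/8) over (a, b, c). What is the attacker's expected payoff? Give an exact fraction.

-13/5

Against (3/8, 1/4, 3/8), each row's expected payoff is I: 7/4; II: -19/4; III: -1/2.
Taking the (1/5, 3/5, 1/5)-weighted average: (1/5)·(7/4) + (3/5)·(-19/4) + (1/5)·(-1/2) = -13/5.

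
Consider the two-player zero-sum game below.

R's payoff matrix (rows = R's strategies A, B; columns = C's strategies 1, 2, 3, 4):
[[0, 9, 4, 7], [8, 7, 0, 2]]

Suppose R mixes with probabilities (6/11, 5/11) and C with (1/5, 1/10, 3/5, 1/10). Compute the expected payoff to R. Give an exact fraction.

Against (1/5, 1/10, 3/5, 1/10), each row's expected payoff is A: 4; B: 5/2.
Taking the (6/11, 5/11)-weighted average: (6/11)·(4) + (5/11)·(5/2) = 73/22.

73/22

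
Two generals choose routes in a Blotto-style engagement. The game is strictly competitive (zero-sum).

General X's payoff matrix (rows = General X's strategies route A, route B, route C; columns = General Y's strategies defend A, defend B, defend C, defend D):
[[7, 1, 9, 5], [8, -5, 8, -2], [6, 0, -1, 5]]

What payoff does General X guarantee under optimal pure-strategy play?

Row minima: 1, -5, -1 → General X's maximin is 1.
Column maxima: 8, 1, 9, 5 → General Y's minimax is 1.
They coincide at (route A, defend B), so the value is 1.

1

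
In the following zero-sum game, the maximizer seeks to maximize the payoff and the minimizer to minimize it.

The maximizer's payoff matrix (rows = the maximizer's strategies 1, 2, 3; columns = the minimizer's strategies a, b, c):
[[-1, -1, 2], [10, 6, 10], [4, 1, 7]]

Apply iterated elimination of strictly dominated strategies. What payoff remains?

6

Row 3 is strictly dominated by row 2 (10>4, 6>1, 10>7); eliminate 3.
Row 1 is strictly dominated by row 2 (10>-1, 6>-1, 10>2); eliminate 1.
Column a is strictly dominated by b for the minimizer (6<10); eliminate a.
Column c is strictly dominated by b for the minimizer (6<10); eliminate c.
Only (2, b) remains, with payoff 6.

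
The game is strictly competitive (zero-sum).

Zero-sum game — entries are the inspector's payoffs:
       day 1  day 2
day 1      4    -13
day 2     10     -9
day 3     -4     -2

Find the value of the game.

-8/3

Row day 1 is strictly dominated by row day 2, so the inspector never plays it.
The remaining 2×2 game on (day 2, day 3) × (day 1, day 2) has no saddle point. Let the inspector play day 2 with probability p; indifference gives 10p − 4(1−p) = −9p − 2(1−p), so p = 2/21.
Similarly the inspectee's optimal q on day 1 is 1/3, and the value is 10·(1/3) + (-9)·(2/3) = -8/3.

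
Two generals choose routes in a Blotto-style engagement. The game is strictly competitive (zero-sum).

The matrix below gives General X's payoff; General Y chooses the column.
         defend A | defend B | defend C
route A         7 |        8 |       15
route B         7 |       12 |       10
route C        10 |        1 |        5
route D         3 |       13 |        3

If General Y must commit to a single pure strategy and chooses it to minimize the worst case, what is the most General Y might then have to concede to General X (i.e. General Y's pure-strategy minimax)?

10

The worst case (largest entry) in each column is defend A: 10, defend B: 13, defend C: 15.
The best (smallest) of these is 10.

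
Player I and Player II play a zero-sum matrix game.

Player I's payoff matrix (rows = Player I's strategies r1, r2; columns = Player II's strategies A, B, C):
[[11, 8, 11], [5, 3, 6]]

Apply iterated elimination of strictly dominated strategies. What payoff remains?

8

Row r2 is strictly dominated by row r1 (11>5, 8>3, 11>6); eliminate r2.
Column C is strictly dominated by B for Player II (8<11); eliminate C.
Column A is strictly dominated by B for Player II (8<11); eliminate A.
Only (r1, B) remains, with payoff 8.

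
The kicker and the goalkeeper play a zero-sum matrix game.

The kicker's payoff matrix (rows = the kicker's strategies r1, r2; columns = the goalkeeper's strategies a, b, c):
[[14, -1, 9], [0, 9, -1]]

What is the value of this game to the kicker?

4

Column a is strictly dominated by c for the goalkeeper (it gives the kicker more in every row).
The remaining 2×2 game on (r1, r2) × (b, c) has no saddle point. Let the kicker play r1 with probability p; indifference gives −p + 9(1−p) = 9p − (1−p), so p = 1/2.
Similarly the goalkeeper's optimal q on b is 1/2, and the value is -1·(1/2) + (9)·(1/2) = 4.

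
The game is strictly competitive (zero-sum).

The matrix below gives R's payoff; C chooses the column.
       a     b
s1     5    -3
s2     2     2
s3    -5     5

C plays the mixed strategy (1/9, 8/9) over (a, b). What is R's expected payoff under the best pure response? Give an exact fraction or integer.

35/9

s1: (5)·(1/9) + (-3)·(8/9) = -19/9.
s2: (2)·(1/9) + (2)·(8/9) = 2.
s3: (-5)·(1/9) + (5)·(8/9) = 35/9.
The best pure response is s3 with expected payoff 35/9.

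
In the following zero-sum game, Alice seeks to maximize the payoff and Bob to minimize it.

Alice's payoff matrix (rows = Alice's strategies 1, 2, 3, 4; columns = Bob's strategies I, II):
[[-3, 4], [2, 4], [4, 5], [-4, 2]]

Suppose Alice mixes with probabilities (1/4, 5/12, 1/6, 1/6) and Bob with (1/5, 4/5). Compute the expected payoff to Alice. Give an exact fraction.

Against (1/5, 4/5), each row's expected payoff is 1: 13/5; 2: 18/5; 3: 24/5; 4: 4/5.
Taking the (1/4, 5/12, 1/6, 1/6)-weighted average: (1/4)·(13/5) + (5/12)·(18/5) + (1/6)·(24/5) + (1/6)·(4/5) = 37/12.

37/12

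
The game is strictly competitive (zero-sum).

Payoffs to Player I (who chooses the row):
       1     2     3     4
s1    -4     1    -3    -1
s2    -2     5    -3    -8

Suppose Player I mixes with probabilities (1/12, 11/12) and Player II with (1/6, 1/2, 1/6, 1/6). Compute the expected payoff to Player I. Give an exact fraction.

17/72

Against (1/6, 1/2, 1/6, 1/6), each row's expected payoff is s1: -5/6; s2: 1/3.
Taking the (1/12, 11/12)-weighted average: (1/12)·(-5/6) + (11/12)·(1/3) = 17/72.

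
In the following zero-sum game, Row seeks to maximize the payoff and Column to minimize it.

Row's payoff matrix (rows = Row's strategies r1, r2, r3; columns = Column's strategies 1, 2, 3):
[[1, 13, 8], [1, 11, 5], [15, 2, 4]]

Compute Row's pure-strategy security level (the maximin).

2

The worst-case payoff for each row is r1: 1, r2: 1, r3: 2.
The best of these is 2.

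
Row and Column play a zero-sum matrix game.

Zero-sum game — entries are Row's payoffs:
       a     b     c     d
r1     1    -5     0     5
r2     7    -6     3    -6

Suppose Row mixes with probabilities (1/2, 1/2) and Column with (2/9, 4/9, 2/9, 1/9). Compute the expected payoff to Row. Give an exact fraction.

-23/18

Against (2/9, 4/9, 2/9, 1/9), each row's expected payoff is r1: -13/9; r2: -10/9.
Taking the (1/2, 1/2)-weighted average: (1/2)·(-13/9) + (1/2)·(-10/9) = -23/18.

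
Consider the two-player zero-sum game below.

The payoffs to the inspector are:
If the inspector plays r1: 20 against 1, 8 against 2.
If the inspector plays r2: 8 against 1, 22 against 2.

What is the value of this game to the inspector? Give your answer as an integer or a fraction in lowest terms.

188/13

Row minima are 8 and 8, so the inspector's maximin is 8; column maxima are 20 and 22, so the inspectee's minimax is 20. These differ, so the equilibrium is in mixed strategies.
Let the inspector play r1 with probability p. The inspectee is indifferent when 20p + 8(1−p) = 8p + 22(1−p), giving p = 7/13.
Let the inspectee play 1 with probability q. The inspector is indifferent when 20q + 8(1−q) = 8q + 22(1−q), giving q = 7/13.
The value is 20·(7/13) + (8)·(6/13) = 188/13.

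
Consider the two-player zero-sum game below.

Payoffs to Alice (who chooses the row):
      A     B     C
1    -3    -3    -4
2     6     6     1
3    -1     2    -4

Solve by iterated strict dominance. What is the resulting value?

1

Row 3 is strictly dominated by row 2 (6>-1, 6>2, 1>-4); eliminate 3.
Row 1 is strictly dominated by row 2 (6>-3, 6>-3, 1>-4); eliminate 1.
Column B is strictly dominated by C for Bob (1<6); eliminate B.
Column A is strictly dominated by C for Bob (1<6); eliminate A.
Only (2, C) remains, with payoff 1.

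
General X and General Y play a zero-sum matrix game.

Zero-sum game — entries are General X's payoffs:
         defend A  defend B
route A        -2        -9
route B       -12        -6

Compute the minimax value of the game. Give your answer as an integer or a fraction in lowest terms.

-96/13

Row minima are -9 and -12, so General X's maximin is -9; column maxima are -2 and -6, so General Y's minimax is -6. These differ, so the equilibrium is in mixed strategies.
Let General X play route A with probability p. General Y is indifferent when −2p − 12(1−p) = −9p − 6(1−p), giving p = 6/13.
Let General Y play defend A with probability q. General X is indifferent when −2q − 9(1−q) = −12q − 6(1−q), giving q = 3/13.
The value is -2·(3/13) + (-9)·(10/13) = -96/13.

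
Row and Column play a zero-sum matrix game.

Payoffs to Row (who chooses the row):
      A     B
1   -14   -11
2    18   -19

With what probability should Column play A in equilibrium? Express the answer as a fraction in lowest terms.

1/5

Row minima are -14 and -19, so Row's maximin is -14; column maxima are 18 and -11, so Column's minimax is -11. These differ, so the equilibrium is in mixed strategies.
Let Column play A with probability q. Row is indifferent when −14q − 11(1−q) = 18q − 19(1−q), giving q = 1/5.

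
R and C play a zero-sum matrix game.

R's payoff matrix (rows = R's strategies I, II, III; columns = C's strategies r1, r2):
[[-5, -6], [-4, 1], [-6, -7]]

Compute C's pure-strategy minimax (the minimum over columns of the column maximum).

-4

The worst case (largest entry) in each column is r1: -4, r2: 1.
The best (smallest) of these is -4.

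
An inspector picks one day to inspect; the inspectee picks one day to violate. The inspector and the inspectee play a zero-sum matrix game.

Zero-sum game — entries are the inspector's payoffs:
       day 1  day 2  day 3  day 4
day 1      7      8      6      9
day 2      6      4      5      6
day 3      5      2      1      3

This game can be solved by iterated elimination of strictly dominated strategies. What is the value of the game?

6

Row day 3 is strictly dominated by row day 1 (7>5, 8>2, 6>1, 9>3); eliminate day 3.
Row day 2 is strictly dominated by row day 1 (7>6, 8>4, 6>5, 9>6); eliminate day 2.
Column day 1 is strictly dominated by day 3 for the inspectee (6<7); eliminate day 1.
Column day 4 is strictly dominated by day 2 for the inspectee (8<9); eliminate day 4.
Column day 2 is strictly dominated by day 3 for the inspectee (6<8); eliminate day 2.
Only (day 1, day 3) remains, with payoff 6.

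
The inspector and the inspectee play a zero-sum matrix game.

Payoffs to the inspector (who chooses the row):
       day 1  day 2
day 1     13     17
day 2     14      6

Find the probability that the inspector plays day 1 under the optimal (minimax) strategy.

2/3

Row minima are 13 and 6, so the inspector's maximin is 13; column maxima are 14 and 17, so the inspectee's minimax is 14. These differ, so the equilibrium is in mixed strategies.
Let the inspector play day 1 with probability p. The inspectee is indifferent when 13p + 14(1−p) = 17p + 6(1−p), giving p = 2/3.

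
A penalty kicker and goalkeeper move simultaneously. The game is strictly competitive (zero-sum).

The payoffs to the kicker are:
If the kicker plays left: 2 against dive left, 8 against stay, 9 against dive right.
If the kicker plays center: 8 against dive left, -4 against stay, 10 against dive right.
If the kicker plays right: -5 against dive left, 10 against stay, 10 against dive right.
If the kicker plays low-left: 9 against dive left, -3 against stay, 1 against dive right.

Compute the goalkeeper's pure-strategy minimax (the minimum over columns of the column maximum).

9

The worst case (largest entry) in each column is dive left: 9, stay: 10, dive right: 10.
The best (smallest) of these is 9.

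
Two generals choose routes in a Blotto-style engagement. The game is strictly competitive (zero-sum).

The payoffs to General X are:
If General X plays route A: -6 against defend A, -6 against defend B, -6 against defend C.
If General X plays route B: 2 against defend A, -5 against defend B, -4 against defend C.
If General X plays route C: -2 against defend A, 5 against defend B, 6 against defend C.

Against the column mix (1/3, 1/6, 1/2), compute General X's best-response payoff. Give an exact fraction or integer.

route A: (-6)·(1/3) + (-6)·(1/6) + (-6)·(1/2) = -6.
route B: (2)·(1/3) + (-5)·(1/6) + (-4)·(1/2) = -13/6.
route C: (-2)·(1/3) + (5)·(1/6) + (6)·(1/2) = 19/6.
The best pure response is route C with expected payoff 19/6.

19/6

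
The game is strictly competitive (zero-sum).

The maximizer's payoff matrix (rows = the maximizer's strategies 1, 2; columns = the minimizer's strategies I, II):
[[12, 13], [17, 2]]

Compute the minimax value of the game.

197/16

Row minima are 12 and 2, so the maximizer's maximin is 12; column maxima are 17 and 13, so the minimizer's minimax is 13. These differ, so the equilibrium is in mixed strategies.
Let the maximizer play 1 with probability p. The minimizer is indifferent when 12p + 17(1−p) = 13p + 2(1−p), giving p = 15/16.
Let the minimizer play I with probability q. The maximizer is indifferent when 12q + 13(1−q) = 17q + 2(1−q), giving q = 11/16.
The value is 12·(11/16) + (13)·(5/16) = 197/16.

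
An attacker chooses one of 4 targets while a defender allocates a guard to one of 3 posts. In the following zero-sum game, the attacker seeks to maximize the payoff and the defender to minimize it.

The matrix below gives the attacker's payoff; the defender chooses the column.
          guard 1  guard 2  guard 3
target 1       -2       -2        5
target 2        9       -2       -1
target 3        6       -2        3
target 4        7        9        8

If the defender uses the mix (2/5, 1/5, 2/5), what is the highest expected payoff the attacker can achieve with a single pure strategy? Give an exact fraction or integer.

target 1: (-2)·(2/5) + (-2)·(1/5) + (5)·(2/5) = 4/5.
target 2: (9)·(2/5) + (-2)·(1/5) + (-1)·(2/5) = 14/5.
target 3: (6)·(2/5) + (-2)·(1/5) + (3)·(2/5) = 16/5.
target 4: (7)·(2/5) + (9)·(1/5) + (8)·(2/5) = 39/5.
The best pure response is target 4 with expected payoff 39/5.

39/5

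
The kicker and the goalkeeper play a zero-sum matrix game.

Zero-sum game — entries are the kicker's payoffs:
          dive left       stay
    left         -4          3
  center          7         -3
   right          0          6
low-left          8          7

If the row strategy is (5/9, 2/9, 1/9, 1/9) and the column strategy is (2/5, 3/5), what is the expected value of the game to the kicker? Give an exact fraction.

14/9

Against (2/5, 3/5), each row's expected payoff is left: 1/5; center: 1; right: 18/5; low-left: 37/5.
Taking the (5/9, 2/9, 1/9, 1/9)-weighted average: (5/9)·(1/5) + (2/9)·(1) + (1/9)·(18/5) + (1/9)·(37/5) = 14/9.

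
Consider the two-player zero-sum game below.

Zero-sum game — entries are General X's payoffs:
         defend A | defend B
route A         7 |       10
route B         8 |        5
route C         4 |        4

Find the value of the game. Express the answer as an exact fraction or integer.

15/2

Row route C is strictly dominated by row route A, so General X never plays it.
The remaining 2×2 game on (route A, route B) × (defend A, defend B) has no saddle point. Let General X play route A with probability p; indifference gives 7p + 8(1−p) = 10p + 5(1−p), so p = 1/2.
Similarly General Y's optimal q on defend A is 5/6, and the value is 7·(5/6) + (10)·(1/6) = 15/2.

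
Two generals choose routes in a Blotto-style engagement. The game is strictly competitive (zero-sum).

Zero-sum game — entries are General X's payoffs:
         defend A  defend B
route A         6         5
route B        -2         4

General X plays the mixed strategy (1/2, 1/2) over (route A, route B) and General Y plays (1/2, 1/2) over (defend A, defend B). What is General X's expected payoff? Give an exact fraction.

Against (1/2, 1/2), each row's expected payoff is route A: 11/2; route B: 1.
Taking the (1/2, 1/2)-weighted average: (1/2)·(11/2) + (1/2)·(1) = 13/4.

13/4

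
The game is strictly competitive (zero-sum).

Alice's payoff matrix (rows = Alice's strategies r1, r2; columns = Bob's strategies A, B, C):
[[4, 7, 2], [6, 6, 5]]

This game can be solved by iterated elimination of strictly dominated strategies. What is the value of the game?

5

Column A is strictly dominated by C for Bob (2<4, 5<6); eliminate A.
Column B is strictly dominated by C for Bob (2<7, 5<6); eliminate B.
Row r1 is strictly dominated by row r2 (5>2); eliminate r1.
Only (r2, C) remains, with payoff 5.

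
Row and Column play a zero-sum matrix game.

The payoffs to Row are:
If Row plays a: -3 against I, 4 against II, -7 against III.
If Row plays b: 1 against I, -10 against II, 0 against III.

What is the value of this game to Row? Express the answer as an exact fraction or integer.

-10/3

Column I is strictly dominated by III for Column (it gives Row more in every row).
The remaining 2×2 game on (a, b) × (II, III) has no saddle point. Let Row play a with probability p; indifference gives 4p − 10(1−p) = −7p, so p = 10/21.
Similarly Column's optimal q on II is 1/3, and the value is 4·(1/3) + (-7)·(2/3) = -10/3.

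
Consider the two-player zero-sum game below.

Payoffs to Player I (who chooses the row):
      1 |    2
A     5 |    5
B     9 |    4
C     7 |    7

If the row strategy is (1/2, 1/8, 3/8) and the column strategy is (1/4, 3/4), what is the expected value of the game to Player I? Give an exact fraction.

Against (1/4, 3/4), each row's expected payoff is A: 5; B: 21/4; C: 7.
Taking the (1/2, 1/8, 3/8)-weighted average: (1/2)·(5) + (1/8)·(21/4) + (3/8)·(7) = 185/32.

185/32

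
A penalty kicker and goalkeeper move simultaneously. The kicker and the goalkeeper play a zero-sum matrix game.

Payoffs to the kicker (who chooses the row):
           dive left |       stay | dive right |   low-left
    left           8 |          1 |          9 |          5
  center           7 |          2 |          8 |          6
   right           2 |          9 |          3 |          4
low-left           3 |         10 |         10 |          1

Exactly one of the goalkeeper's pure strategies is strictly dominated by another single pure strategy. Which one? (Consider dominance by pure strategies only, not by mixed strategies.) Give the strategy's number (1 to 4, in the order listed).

3

The goalkeeper prefers columns that give the kicker less. Compare dive right with dive left: 8 < 9, 7 < 8, 2 < 3, 3 < 10.
So dive left strictly dominates dive right for the goalkeeper; dive right is strictly dominated.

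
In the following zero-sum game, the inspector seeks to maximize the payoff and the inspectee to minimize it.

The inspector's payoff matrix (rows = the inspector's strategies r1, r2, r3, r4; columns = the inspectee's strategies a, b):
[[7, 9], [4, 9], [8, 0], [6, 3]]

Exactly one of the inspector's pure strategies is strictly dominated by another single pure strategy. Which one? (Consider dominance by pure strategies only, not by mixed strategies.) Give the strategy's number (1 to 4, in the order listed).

Compare r4 with r1: 7 > 6, 9 > 3.
So r1 strictly dominates r4 for the inspector; r4 is strictly dominated.

4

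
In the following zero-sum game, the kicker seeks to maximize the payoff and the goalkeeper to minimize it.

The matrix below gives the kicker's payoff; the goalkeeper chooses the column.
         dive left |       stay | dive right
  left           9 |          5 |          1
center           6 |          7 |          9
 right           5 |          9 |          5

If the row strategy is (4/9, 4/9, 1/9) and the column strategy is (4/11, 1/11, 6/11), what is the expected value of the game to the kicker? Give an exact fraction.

Against (4/11, 1/11, 6/11), each row's expected payoff is left: 47/11; center: 85/11; right: 59/11.
Taking the (4/9, 4/9, 1/9)-weighted average: (4/9)·(47/11) + (4/9)·(85/11) + (1/9)·(59/11) = 587/99.

587/99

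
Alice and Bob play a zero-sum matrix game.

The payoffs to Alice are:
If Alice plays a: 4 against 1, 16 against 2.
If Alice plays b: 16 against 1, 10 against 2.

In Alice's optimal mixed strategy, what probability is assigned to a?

Row minima are 4 and 10, so Alice's maximin is 10; column maxima are 16 and 16, so Bob's minimax is 16. These differ, so the equilibrium is in mixed strategies.
Let Alice play a with probability p. Bob is indifferent when 4p + 16(1−p) = 16p + 10(1−p), giving p = 1/3.

1/3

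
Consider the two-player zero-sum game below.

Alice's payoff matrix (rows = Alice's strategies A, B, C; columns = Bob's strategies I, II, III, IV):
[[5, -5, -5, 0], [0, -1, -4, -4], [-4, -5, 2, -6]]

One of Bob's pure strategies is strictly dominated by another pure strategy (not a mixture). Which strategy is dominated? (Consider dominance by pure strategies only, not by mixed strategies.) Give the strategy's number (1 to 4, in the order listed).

Bob prefers columns that give Alice less. Compare I with II: -5 < 5, -1 < 0, -5 < -4.
So II strictly dominates I for Bob; I is strictly dominated.

1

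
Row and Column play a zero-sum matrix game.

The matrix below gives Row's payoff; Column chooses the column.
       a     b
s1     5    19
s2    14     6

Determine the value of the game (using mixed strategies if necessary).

Row minima are 5 and 6, so Row's maximin is 6; column maxima are 14 and 19, so Column's minimax is 14. These differ, so the equilibrium is in mixed strategies.
Let Row play s1 with probability p. Column is indifferent when 5p + 14(1−p) = 19p + 6(1−p), giving p = 4/11.
Let Column play a with probability q. Row is indifferent when 5q + 19(1−q) = 14q + 6(1−q), giving q = 13/22.
The value is 5·(13/22) + (19)·(9/22) = 118/11.

118/11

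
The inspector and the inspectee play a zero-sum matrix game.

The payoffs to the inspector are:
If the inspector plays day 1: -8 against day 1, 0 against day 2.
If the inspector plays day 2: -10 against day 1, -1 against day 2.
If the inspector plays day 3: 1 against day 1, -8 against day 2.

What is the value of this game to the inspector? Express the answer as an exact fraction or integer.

Row day 2 is strictly dominated by row day 1, so the inspector never plays it.
The remaining 2×2 game on (day 1, day 3) × (day 1, day 2) has no saddle point. Let the inspector play day 1 with probability p; indifference gives −8p + (1−p) = −8(1−p), so p = 9/17.
Similarly the inspectee's optimal q on day 1 is 8/17, and the value is -8·(8/17) + (0)·(9/17) = -64/17.

-64/17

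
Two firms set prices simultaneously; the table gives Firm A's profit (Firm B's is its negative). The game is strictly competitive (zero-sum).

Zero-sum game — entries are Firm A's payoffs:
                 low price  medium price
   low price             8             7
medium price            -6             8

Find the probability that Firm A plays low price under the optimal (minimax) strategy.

14/15

Row minima are 7 and -6, so Firm A's maximin is 7; column maxima are 8 and 8, so Firm B's minimax is 8. These differ, so the equilibrium is in mixed strategies.
Let Firm A play low price with probability p. Firm B is indifferent when 8p − 6(1−p) = 7p + 8(1−p), giving p = 14/15.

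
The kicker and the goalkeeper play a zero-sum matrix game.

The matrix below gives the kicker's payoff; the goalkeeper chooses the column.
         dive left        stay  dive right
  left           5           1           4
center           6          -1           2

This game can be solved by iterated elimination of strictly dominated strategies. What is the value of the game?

Column dive left is strictly dominated by stay for the goalkeeper (1<5, -1<6); eliminate dive left.
Row center is strictly dominated by row left (1>-1, 4>2); eliminate center.
Column dive right is strictly dominated by stay for the goalkeeper (1<4); eliminate dive right.
Only (left, stay) remains, with payoff 1.

1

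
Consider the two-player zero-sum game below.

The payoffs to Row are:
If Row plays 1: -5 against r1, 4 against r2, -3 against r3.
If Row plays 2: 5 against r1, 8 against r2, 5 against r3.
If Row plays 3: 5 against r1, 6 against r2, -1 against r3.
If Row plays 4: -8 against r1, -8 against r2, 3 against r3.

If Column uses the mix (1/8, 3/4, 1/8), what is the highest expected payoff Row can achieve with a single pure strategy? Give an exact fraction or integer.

1: (-5)·(1/8) + (4)·(3/4) + (-3)·(1/8) = 2.
2: (5)·(1/8) + (8)·(3/4) + (5)·(1/8) = 29/4.
3: (5)·(1/8) + (6)·(3/4) + (-1)·(1/8) = 5.
4: (-8)·(1/8) + (-8)·(3/4) + (3)·(1/8) = -53/8.
The best pure response is 2 with expected payoff 29/4.

29/4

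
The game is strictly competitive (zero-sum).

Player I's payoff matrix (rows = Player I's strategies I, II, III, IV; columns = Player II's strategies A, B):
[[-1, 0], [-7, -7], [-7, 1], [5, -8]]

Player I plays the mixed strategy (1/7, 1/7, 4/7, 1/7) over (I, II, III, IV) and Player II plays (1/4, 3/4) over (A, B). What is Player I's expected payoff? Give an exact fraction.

-16/7

Against (1/4, 3/4), each row's expected payoff is I: -1/4; II: -7; III: -1; IV: -19/4.
Taking the (1/7, 1/7, 4/7, 1/7)-weighted average: (1/7)·(-1/4) + (1/7)·(-7) + (4/7)·(-1) + (1/7)·(-19/4) = -16/7.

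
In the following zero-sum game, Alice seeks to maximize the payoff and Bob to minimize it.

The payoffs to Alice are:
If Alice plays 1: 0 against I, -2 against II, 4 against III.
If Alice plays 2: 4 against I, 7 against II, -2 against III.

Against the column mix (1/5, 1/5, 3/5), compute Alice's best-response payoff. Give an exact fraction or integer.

1: (0)·(1/5) + (-2)·(1/5) + (4)·(3/5) = 2.
2: (4)·(1/5) + (7)·(1/5) + (-2)·(3/5) = 1.
The best pure response is 1 with expected payoff 2.

2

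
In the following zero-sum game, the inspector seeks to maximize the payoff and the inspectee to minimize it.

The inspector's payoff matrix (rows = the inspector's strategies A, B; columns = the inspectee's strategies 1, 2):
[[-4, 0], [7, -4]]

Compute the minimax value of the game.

Row minima are -4 and -4, so the inspector's maximin is -4; column maxima are 7 and 0, so the inspectee's minimax is 0. These differ, so the equilibrium is in mixed strategies.
Let the inspector play A with probability p. The inspectee is indifferent when −4p + 7(1−p) = −4(1−p), giving p = 11/15.
Let the inspectee play 1 with probability q. The inspector is indifferent when −4q = 7q − 4(1−q), giving q = 4/15.
The value is -4·(4/15) + (0)·(11/15) = -16/15.

-16/15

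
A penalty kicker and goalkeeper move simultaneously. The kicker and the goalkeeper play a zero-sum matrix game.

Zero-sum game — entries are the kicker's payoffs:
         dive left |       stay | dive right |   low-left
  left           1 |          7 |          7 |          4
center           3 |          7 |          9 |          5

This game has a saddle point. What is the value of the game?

3

Row minima: 1, 3 → the kicker's maximin is 3.
Column maxima: 3, 7, 9, 5 → the goalkeeper's minimax is 3.
They coincide at (center, dive left), so the value is 3.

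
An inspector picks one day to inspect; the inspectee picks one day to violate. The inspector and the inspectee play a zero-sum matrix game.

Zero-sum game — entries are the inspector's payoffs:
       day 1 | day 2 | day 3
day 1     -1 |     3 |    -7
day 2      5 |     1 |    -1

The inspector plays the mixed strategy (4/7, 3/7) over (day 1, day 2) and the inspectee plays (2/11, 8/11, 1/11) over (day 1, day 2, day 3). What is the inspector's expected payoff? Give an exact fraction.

Against (2/11, 8/11, 1/11), each row's expected payoff is day 1: 15/11; day 2: 17/11.
Taking the (4/7, 3/7)-weighted average: (4/7)·(15/11) + (3/7)·(17/11) = 111/77.

111/77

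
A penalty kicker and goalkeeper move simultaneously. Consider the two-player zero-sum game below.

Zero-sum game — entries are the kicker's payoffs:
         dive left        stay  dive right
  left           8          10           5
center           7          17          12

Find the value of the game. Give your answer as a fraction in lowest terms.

Column stay is strictly dominated by dive right for the goalkeeper (it gives the kicker more in every row).
The remaining 2×2 game on (left, center) × (dive left, dive right) has no saddle point. Let the kicker play left with probability p; indifference gives 8p + 7(1−p) = 5p + 12(1−p), so p = 5/8.
Similarly the goalkeeper's optimal q on dive left is 7/8, and the value is 8·(7/8) + (5)·(1/8) = 61/8.

61/8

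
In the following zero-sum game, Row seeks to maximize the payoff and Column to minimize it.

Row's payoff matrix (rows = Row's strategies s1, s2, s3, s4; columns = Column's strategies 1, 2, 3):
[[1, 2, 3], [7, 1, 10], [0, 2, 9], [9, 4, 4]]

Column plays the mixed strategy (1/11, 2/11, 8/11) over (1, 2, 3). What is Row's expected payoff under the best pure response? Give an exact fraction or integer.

89/11

s1: (1)·(1/11) + (2)·(2/11) + (3)·(8/11) = 29/11.
s2: (7)·(1/11) + (1)·(2/11) + (10)·(8/11) = 89/11.
s3: (0)·(1/11) + (2)·(2/11) + (9)·(8/11) = 76/11.
s4: (9)·(1/11) + (4)·(2/11) + (4)·(8/11) = 49/11.
The best pure response is s2 with expected payoff 89/11.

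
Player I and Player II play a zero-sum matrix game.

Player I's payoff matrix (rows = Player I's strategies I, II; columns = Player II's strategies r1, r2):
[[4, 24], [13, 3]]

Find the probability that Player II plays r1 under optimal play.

Row minima are 4 and 3, so Player I's maximin is 4; column maxima are 13 and 24, so Player II's minimax is 13. These differ, so the equilibrium is in mixed strategies.
Let Player II play r1 with probability q. Player I is indifferent when 4q + 24(1−q) = 13q + 3(1−q), giving q = 7/10.

7/10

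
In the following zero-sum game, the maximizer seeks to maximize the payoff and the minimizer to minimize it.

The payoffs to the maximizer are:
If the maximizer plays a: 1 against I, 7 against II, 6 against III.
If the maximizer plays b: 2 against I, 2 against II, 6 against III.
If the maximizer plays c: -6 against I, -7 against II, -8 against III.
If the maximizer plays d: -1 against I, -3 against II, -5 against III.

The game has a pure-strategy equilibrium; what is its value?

Row minima: 1, 2, -8, -5 → the maximizer's maximin is 2.
Column maxima: 2, 7, 6 → the minimizer's minimax is 2.
They coincide at (b, I), so the value is 2.

2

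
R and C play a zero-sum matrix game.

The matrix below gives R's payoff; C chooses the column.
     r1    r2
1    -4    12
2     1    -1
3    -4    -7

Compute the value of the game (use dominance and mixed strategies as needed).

Row 3 is strictly dominated by row 2, so R never plays it.
The remaining 2×2 game on (1, 2) × (r1, r2) has no saddle point. Let R play 1 with probability p; indifference gives −4p + (1−p) = 12p − (1−p), so p = 1/9.
Similarly C's optimal q on r1 is 13/18, and the value is -4·(13/18) + (12)·(5/18) = 4/9.

4/9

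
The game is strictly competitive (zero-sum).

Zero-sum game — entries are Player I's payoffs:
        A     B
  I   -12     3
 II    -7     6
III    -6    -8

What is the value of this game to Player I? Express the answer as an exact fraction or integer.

Row I is strictly dominated by row II, so Player I never plays it.
The remaining 2×2 game on (II, III) × (A, B) has no saddle point. Let Player I play II with probability p; indifference gives −7p − 6(1−p) = 6p − 8(1−p), so p = 2/15.
Similarly Player II's optimal q on A is 14/15, and the value is -7·(14/15) + (6)·(1/15) = -92/15.

-92/15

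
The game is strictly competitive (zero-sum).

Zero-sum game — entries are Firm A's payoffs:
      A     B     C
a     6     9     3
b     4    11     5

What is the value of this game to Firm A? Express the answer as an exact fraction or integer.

Column B is strictly dominated by C for Firm B (it gives Firm A more in every row).
The remaining 2×2 game on (a, b) × (A, C) has no saddle point. Let Firm A play a with probability p; indifference gives 6p + 4(1−p) = 3p + 5(1−p), so p = 1/4.
Similarly Firm B's optimal q on A is 1/2, and the value is 6·(1/2) + (3)·(1/2) = 9/2.

9/2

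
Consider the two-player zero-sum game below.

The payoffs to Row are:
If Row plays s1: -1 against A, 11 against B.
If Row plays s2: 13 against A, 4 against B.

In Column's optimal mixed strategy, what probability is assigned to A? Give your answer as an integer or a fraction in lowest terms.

Row minima are -1 and 4, so Row's maximin is 4; column maxima are 13 and 11, so Column's minimax is 11. These differ, so the equilibrium is in mixed strategies.
Let Column play A with probability q. Row is indifferent when −q + 11(1−q) = 13q + 4(1−q), giving q = 1/3.

1/3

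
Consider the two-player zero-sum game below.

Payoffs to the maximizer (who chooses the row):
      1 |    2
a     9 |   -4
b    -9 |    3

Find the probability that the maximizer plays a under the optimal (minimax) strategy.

12/25

Row minima are -4 and -9, so the maximizer's maximin is -4; column maxima are 9 and 3, so the minimizer's minimax is 3. These differ, so the equilibrium is in mixed strategies.
Let the maximizer play a with probability p. The minimizer is indifferent when 9p − 9(1−p) = −4p + 3(1−p), giving p = 12/25.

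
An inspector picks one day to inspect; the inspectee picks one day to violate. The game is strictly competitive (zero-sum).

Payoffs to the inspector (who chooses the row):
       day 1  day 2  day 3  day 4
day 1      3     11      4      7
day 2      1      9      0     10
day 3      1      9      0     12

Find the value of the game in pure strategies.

Row minima: 3, 0, 0 → the inspector's maximin is 3.
Column maxima: 3, 11, 4, 12 → the inspectee's minimax is 3.
They coincide at (day 1, day 1), so the value is 3.

3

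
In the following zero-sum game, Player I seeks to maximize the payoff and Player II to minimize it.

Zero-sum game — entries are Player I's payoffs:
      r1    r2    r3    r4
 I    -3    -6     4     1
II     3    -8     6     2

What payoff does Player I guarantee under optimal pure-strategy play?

-6

Row minima: -6, -8 → Player I's maximin is -6.
Column maxima: 3, -6, 6, 2 → Player II's minimax is -6.
They coincide at (I, r2), so the value is -6.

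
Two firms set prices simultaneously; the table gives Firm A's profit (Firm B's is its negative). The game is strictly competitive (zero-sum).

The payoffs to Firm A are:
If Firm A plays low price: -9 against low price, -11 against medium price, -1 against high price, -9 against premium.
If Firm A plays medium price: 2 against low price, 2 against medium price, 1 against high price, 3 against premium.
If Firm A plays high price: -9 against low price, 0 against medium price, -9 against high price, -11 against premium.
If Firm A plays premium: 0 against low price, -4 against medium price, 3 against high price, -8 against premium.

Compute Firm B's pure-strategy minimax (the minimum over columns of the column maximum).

The worst case (largest entry) in each column is low price: 2, medium price: 2, high price: 3, premium: 3.
The best (smallest) of these is 2.

2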